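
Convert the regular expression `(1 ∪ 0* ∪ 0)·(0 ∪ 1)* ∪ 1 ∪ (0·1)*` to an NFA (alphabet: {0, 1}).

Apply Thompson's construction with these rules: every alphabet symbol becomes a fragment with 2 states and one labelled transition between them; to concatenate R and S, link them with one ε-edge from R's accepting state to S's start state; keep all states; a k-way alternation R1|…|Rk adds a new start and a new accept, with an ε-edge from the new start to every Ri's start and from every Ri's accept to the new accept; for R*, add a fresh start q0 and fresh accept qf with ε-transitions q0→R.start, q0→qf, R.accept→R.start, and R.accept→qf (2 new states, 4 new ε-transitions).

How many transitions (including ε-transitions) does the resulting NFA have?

Bottom-up over the parse tree:
Each of the 8 symbol leaves contributes 1 transition (1 symbol, 0 ε).
  0* — 5 transitions (1 symbol, 4 ε)
  1 ∪ 0* ∪ 0 — 13 transitions (3 symbol, 10 ε)
  0 ∪ 1 — 6 transitions (2 symbol, 4 ε)
  (0 ∪ 1)* — 10 transitions (2 symbol, 8 ε)
  (1 ∪ 0* ∪ 0)·(0 ∪ 1)* — 24 transitions (5 symbol, 19 ε)
  0·1 — 3 transitions (2 symbol, 1 ε)
  (0·1)* — 7 transitions (2 symbol, 5 ε)
  (1 ∪ 0* ∪ 0)·(0 ∪ 1)* ∪ 1 ∪ (0·1)* — 38 transitions (8 symbol, 30 ε)

38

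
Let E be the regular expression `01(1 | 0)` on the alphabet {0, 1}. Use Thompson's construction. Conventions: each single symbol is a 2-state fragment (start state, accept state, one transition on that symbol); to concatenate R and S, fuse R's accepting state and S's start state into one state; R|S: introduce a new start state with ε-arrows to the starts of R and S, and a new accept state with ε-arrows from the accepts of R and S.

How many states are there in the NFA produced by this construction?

8

By structural recursion:
Each of the 4 symbol leaves contributes a 2-state fragment.
  1 | 0 : 6 states
  01(1 | 0) : 8 states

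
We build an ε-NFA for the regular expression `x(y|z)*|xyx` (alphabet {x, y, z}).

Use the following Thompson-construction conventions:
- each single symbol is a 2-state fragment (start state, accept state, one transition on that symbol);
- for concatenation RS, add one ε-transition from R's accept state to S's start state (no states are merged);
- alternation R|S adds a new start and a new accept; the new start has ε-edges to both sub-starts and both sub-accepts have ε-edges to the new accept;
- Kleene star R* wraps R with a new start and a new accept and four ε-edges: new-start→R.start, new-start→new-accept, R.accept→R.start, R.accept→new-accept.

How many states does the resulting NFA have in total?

18

Bottom-up over the parse tree:
Each of the 6 symbol leaves contributes a 2-state fragment.
  y|z → 6 states
  (y|z)* → 8 states
  x(y|z)* → 10 states
  xyx → 6 states
  x(y|z)*|xyx → 18 states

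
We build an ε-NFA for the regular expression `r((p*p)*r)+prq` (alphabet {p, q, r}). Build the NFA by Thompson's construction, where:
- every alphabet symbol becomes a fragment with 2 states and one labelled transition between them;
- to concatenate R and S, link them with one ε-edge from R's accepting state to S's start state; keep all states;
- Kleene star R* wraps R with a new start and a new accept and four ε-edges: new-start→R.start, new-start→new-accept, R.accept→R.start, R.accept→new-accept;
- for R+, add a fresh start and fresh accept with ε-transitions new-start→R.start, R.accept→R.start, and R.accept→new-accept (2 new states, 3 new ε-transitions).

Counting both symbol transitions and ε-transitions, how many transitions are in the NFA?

24

Recursing over subexpressions:
Each of the 7 symbol leaves contributes 1 transition (1 symbol, 0 ε).
  p* — 5 transitions (1 symbol, 4 ε)
  p*p — 7 transitions (2 symbol, 5 ε)
  (p*p)* — 11 transitions (2 symbol, 9 ε)
  (p*p)*r — 13 transitions (3 symbol, 10 ε)
  ((p*p)*r)+ — 16 transitions (3 symbol, 13 ε)
  r((p*p)*r)+prq — 24 transitions (7 symbol, 17 ε)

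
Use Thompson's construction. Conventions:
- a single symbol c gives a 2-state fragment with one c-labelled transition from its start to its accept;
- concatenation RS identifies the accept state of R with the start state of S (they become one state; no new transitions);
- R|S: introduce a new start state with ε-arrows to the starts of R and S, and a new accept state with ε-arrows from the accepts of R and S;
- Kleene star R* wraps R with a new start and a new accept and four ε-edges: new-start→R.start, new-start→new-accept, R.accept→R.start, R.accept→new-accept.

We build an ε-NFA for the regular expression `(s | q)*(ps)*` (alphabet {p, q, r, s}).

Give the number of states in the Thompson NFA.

12

Recursing over subexpressions:
Each of the 4 symbol leaves contributes a 2-state fragment.
  s | q → 6 states
  (s | q)* → 8 states
  ps → 3 states
  (ps)* → 5 states
  (s | q)*(ps)* → 12 states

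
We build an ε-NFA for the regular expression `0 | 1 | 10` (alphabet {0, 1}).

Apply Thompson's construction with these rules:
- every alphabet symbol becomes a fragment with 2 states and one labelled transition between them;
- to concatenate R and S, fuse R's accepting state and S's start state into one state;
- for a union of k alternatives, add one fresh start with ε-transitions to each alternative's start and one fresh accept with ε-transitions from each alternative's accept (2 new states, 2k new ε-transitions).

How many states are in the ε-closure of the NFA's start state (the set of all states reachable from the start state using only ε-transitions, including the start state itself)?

4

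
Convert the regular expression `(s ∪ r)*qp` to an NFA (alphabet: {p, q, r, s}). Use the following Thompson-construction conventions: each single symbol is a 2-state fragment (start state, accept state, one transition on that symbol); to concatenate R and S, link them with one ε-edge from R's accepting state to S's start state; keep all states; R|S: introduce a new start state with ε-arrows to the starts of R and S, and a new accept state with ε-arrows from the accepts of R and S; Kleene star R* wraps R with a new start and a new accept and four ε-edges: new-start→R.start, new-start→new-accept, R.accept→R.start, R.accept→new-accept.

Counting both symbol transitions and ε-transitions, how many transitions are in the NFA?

14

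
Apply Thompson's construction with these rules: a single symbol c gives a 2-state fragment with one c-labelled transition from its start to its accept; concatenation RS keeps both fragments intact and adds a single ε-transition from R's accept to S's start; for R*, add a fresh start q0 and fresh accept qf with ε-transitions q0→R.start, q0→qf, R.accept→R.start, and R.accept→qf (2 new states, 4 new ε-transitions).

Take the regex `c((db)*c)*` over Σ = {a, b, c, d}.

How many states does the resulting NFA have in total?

Building bottom-up:
Each of the 4 symbol leaves contributes a 2-state fragment.
  db = 4 states
  (db)* = 6 states
  (db)*c = 8 states
  ((db)*c)* = 10 states
  c((db)*c)* = 12 states

12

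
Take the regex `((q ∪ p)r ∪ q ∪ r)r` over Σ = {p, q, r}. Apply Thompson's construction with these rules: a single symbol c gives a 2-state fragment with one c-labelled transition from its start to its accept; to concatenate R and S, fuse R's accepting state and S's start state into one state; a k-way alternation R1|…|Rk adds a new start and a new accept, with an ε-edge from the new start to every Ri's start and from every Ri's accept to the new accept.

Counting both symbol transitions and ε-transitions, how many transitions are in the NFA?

By structural recursion:
Each of the 6 symbol leaves contributes 1 transition (1 symbol, 0 ε).
  q ∪ p : 6 transitions (2 symbol, 4 ε)
  (q ∪ p)r : 7 transitions (3 symbol, 4 ε)
  (q ∪ p)r ∪ q ∪ r : 15 transitions (5 symbol, 10 ε)
  ((q ∪ p)r ∪ q ∪ r)r : 16 transitions (6 symbol, 10 ε)

16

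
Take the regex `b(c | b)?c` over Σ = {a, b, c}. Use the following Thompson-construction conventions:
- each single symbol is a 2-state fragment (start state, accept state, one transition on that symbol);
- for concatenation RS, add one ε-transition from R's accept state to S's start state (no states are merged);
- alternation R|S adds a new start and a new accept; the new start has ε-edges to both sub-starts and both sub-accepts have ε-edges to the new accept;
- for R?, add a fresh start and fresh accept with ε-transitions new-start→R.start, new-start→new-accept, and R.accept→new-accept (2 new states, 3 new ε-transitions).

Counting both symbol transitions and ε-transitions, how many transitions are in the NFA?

By structural recursion:
Each of the 4 symbol leaves contributes 1 transition (1 symbol, 0 ε).
  c | b = 6 transitions (2 symbol, 4 ε)
  (c | b)? = 9 transitions (2 symbol, 7 ε)
  b(c | b)?c = 13 transitions (4 symbol, 9 ε)

13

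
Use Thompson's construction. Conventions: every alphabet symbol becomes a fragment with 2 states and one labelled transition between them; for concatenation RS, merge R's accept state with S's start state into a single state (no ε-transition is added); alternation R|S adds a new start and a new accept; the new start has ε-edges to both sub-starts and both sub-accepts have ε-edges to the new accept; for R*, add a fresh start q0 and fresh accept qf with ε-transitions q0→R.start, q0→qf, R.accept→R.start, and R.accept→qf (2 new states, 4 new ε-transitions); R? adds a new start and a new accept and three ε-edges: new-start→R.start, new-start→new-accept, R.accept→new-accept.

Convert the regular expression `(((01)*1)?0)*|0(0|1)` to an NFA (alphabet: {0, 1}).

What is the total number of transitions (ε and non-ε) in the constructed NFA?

Per subexpression:
Each of the 7 symbol leaves contributes 1 transition (1 symbol, 0 ε).
  01 — 2 transitions (2 symbol, 0 ε)
  (01)* — 6 transitions (2 symbol, 4 ε)
  (01)*1 — 7 transitions (3 symbol, 4 ε)
  ((01)*1)? — 10 transitions (3 symbol, 7 ε)
  ((01)*1)?0 — 11 transitions (4 symbol, 7 ε)
  (((01)*1)?0)* — 15 transitions (4 symbol, 11 ε)
  0|1 — 6 transitions (2 symbol, 4 ε)
  0(0|1) — 7 transitions (3 symbol, 4 ε)
  (((01)*1)?0)*|0(0|1) — 26 transitions (7 symbol, 19 ε)

26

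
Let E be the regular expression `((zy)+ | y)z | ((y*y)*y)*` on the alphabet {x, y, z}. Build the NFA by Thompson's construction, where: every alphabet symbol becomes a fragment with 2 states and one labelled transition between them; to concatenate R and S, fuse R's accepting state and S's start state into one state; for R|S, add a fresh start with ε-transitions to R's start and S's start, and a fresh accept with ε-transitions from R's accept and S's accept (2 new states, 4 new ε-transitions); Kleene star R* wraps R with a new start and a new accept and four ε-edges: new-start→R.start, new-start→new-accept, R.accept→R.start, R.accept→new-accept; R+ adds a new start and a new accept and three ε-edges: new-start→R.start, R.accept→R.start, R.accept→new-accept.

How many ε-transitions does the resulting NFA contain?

23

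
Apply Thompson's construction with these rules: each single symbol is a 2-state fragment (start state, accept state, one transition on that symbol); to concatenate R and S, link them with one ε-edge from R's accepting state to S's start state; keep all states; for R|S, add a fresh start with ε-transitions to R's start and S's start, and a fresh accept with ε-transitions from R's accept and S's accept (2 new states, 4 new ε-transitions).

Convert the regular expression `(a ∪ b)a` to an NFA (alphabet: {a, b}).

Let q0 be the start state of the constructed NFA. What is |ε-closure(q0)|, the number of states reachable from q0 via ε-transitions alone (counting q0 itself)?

3

Let C(F) = |ε-closure(F.start)| within fragment F, and note whether F accepts ε. Symbol fragments have C = 1 and do not accept ε. Then:
  a ∪ b → |ε-closure| = 1 + 1 + 1 = 3 (the new accept is not ε-reachable since no branch accepts ε)
  (a ∪ b)a → same as the first factor's closure: |ε-closure| = 3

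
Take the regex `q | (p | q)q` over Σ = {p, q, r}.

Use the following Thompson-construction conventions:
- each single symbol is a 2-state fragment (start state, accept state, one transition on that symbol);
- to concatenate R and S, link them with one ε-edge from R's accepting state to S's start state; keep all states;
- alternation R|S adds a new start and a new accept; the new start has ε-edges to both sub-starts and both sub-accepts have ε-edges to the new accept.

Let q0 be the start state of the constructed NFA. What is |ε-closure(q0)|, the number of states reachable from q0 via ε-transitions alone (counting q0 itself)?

Work bottom-up. For each fragment F, track |ε-closure(F.start)| and whether F's accept lies in that closure (i.e. whether F accepts ε). A single-symbol fragment has closure size 1 and does not accept ε.
  p | q — |closure| = 1 + 1 + 1 = 3 (the new accept is not ε-reachable since no branch accepts ε)
  (p | q)q — |closure| equals the left operand's closure size = 3 (its accept is not ε-reachable, so the closure stops there)
  q | (p | q)q — new start ε-reaches every alternative's start; none of them accept ε, so the new accept is not reached: |closure| = 1 + 1 + 3 = 5

5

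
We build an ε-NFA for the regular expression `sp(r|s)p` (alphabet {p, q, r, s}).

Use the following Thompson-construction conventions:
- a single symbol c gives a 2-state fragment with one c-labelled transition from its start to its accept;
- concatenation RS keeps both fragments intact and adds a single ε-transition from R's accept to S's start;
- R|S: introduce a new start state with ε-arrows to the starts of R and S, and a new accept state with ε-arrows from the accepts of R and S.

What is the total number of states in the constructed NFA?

12

Recursing over subexpressions:
Each of the 5 symbol leaves contributes a 2-state fragment.
  r|s : 6 states
  sp(r|s)p : 12 states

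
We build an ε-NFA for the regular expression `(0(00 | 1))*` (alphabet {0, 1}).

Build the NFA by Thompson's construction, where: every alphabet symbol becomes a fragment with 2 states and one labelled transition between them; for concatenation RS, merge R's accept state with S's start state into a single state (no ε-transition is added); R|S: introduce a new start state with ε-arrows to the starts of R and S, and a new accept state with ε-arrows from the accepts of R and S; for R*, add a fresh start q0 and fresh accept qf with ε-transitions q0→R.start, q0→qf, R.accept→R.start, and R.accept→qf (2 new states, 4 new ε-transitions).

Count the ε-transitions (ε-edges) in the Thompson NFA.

8

Per subexpression:
Each of the 4 symbol leaves contributes 0 ε-transitions.
  00 — 0 ε-transitions
  00 | 1 — 4 ε-transitions
  0(00 | 1) — 4 ε-transitions
  (0(00 | 1))* — 8 ε-transitions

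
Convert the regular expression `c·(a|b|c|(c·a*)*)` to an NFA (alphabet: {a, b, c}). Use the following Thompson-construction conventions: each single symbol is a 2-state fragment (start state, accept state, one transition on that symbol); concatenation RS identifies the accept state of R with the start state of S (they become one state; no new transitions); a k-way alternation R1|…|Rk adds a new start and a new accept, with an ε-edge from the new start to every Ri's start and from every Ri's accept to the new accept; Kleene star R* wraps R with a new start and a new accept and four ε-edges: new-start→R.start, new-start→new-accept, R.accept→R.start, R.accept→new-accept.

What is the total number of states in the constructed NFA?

16

By structural recursion:
Each of the 6 symbol leaves contributes a 2-state fragment.
  a* → 4 states
  c·a* → 5 states
  (c·a*)* → 7 states
  a|b|c|(c·a*)* → 15 states
  c·(a|b|c|(c·a*)*) → 16 states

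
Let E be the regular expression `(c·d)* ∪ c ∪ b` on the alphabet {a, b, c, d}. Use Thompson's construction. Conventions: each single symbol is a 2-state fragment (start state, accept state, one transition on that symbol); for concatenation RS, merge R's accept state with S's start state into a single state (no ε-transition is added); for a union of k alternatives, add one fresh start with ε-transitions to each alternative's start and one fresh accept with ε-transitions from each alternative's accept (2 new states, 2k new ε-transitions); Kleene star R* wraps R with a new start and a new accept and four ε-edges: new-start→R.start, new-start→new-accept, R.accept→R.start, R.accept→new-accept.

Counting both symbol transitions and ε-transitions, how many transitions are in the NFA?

14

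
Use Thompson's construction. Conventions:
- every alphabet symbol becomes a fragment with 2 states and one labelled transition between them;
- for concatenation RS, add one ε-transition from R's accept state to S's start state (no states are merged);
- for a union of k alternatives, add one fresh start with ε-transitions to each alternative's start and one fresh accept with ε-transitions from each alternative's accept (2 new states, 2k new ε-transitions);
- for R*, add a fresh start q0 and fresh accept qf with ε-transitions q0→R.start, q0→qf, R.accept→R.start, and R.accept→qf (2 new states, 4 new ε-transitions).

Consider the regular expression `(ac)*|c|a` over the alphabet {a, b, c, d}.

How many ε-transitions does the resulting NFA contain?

Bottom-up over the parse tree:
Each of the 4 symbol leaves contributes 0 ε-transitions.
  ac → 1 ε-transition
  (ac)* → 5 ε-transitions
  (ac)*|c|a → 11 ε-transitions

11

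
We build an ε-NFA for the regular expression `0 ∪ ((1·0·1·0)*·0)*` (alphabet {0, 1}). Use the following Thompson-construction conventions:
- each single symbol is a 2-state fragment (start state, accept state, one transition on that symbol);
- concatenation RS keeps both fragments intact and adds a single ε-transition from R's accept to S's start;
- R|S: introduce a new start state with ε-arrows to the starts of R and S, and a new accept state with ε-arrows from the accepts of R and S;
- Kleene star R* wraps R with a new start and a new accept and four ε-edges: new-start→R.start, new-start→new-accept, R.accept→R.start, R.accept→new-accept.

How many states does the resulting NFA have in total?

Recursing over subexpressions:
Each of the 6 symbol leaves contributes a 2-state fragment.
  1·0·1·0 = 8 states
  (1·0·1·0)* = 10 states
  (1·0·1·0)*·0 = 12 states
  ((1·0·1·0)*·0)* = 14 states
  0 ∪ ((1·0·1·0)*·0)* = 18 states

18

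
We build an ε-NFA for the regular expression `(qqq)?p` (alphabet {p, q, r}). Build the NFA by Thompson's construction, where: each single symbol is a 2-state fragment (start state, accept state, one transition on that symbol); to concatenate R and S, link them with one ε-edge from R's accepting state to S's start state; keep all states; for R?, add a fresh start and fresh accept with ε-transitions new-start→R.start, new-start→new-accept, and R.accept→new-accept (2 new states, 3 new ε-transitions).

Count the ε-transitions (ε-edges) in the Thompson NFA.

6

Bottom-up over the parse tree:
Each of the 4 symbol leaves contributes 0 ε-transitions.
  qqq = 2 ε-transitions
  (qqq)? = 5 ε-transitions
  (qqq)?p = 6 ε-transitions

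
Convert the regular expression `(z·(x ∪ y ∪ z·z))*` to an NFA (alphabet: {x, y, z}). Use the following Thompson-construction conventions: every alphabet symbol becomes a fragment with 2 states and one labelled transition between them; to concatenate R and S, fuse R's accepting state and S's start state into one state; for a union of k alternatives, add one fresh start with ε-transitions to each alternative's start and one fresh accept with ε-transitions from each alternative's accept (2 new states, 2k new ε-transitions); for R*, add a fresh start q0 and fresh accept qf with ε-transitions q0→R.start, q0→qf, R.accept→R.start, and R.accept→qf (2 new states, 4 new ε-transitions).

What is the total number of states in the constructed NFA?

Recursing over subexpressions:
Each of the 5 symbol leaves contributes a 2-state fragment.
  z·z : 3 states
  x ∪ y ∪ z·z : 9 states
  z·(x ∪ y ∪ z·z) : 10 states
  (z·(x ∪ y ∪ z·z))* : 12 states

12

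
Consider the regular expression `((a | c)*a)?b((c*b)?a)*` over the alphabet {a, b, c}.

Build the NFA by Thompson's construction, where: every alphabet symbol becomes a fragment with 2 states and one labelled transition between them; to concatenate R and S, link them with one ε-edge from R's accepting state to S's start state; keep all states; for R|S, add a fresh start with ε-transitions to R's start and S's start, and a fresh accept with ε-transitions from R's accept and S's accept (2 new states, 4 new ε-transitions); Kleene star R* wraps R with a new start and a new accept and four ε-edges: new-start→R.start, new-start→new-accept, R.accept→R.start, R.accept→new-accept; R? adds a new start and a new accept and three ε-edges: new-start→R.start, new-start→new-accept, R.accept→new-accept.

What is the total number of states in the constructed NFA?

26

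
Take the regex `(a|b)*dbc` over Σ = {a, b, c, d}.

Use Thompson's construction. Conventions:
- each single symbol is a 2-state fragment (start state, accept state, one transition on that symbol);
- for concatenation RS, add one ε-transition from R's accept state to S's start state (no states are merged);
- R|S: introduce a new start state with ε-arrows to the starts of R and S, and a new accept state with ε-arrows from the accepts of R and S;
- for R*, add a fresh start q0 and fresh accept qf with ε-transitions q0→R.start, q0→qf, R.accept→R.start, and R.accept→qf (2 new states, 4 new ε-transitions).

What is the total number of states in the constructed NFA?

14

Recursing over subexpressions:
Each of the 5 symbol leaves contributes a 2-state fragment.
  a|b → 6 states
  (a|b)* → 8 states
  (a|b)*dbc → 14 states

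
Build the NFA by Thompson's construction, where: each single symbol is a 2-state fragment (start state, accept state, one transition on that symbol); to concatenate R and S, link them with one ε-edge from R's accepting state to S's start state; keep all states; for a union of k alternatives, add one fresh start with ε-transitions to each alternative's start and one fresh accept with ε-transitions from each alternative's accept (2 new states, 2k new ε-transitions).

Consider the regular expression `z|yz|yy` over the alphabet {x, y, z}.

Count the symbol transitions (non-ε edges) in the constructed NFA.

5

Building bottom-up:
Each of the 5 symbol leaves contributes exactly 1 symbol transition.
  yz → 2 symbol transitions
  yy → 2 symbol transitions
  z|yz|yy → 5 symbol transitions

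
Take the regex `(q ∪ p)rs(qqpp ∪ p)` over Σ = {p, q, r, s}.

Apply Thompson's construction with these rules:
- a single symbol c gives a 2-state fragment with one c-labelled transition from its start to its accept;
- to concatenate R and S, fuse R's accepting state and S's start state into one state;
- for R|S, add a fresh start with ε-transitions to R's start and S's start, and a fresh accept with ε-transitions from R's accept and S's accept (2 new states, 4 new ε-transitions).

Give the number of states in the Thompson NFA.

16

Recursing over subexpressions:
Each of the 9 symbol leaves contributes a 2-state fragment.
  q ∪ p → 6 states
  qqpp → 5 states
  qqpp ∪ p → 9 states
  (q ∪ p)rs(qqpp ∪ p) → 16 states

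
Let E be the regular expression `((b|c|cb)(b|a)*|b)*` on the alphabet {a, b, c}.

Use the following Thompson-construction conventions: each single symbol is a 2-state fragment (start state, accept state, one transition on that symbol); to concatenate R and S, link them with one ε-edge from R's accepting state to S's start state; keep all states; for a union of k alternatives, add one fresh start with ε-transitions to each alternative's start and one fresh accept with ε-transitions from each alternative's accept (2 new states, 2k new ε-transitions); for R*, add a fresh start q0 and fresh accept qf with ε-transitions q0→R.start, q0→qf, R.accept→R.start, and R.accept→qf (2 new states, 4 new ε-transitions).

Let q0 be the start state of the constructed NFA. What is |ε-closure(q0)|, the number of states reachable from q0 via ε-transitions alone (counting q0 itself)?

Compute the ε-closure size of each fragment's start state recursively; a symbol fragment's start has no outgoing ε-edge, so its closure is just itself (size 1).
  cb : same as the first factor's closure: |closure| = 1
  b|c|cb : new start ε-reaches every alternative's start; none of them accept ε, so the new accept is not reached: |closure| = 1 + 1 + 1 + 1 = 4
  b|a : |closure| = 1 + 1 + 1 = 3 (the new accept is not ε-reachable since no branch accepts ε)
  (b|a)* : |closure| = 1 (new start) + 3 (body) + 1 (new accept) = 5
  (b|c|cb)(b|a)* : same as the first factor's closure: |closure| = 4
  (b|c|cb)(b|a)*|b : new start ε-reaches every alternative's start; none of them accept ε, so the new accept is not reached: |closure| = 1 + 4 + 1 = 6
  ((b|c|cb)(b|a)*|b)* : |closure| = 1 (new start) + 6 (body) + 1 (new accept) = 8

8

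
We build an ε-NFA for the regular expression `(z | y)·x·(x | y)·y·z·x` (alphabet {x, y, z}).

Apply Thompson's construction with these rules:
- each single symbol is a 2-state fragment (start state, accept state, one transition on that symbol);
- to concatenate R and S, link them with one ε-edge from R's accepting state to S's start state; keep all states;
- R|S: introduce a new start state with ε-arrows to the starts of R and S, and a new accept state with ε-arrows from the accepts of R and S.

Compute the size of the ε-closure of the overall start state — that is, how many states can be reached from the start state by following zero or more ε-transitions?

3

Work bottom-up. For each fragment F, track |ε-closure(F.start)| and whether F's accept lies in that closure (i.e. whether F accepts ε). A single-symbol fragment has closure size 1 and does not accept ε.
  z | y → |ε-closure| = 1 + 1 + 1 = 3 (the new accept is not ε-reachable since no branch accepts ε)
  x | y → new start ε-reaches every alternative's start; none of them accept ε, so the new accept is not reached: |ε-closure| = 1 + 1 + 1 = 3
  (z | y)·x·(x | y)·y·z·x → |ε-closure| equals the left operand's closure size = 3 (its accept is not ε-reachable, so the closure stops there)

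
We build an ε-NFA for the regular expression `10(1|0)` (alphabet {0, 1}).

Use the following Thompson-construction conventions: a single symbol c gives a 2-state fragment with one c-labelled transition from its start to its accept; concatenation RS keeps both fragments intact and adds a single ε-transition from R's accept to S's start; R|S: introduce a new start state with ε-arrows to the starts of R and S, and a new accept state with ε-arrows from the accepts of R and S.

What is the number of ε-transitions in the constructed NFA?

6

Building bottom-up:
Each of the 4 symbol leaves contributes 0 ε-transitions.
  1|0 → 4 ε-transitions
  10(1|0) → 6 ε-transitions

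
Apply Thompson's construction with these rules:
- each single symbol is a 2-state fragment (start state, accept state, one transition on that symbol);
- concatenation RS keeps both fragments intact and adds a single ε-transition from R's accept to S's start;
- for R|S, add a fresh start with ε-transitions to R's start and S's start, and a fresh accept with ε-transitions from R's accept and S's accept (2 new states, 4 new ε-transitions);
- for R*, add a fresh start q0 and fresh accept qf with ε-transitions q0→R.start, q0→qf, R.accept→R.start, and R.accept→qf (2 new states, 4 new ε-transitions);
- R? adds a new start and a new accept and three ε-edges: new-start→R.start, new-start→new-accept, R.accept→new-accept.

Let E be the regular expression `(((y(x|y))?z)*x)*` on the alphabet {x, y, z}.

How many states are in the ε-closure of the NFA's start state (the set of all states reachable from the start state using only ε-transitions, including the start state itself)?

9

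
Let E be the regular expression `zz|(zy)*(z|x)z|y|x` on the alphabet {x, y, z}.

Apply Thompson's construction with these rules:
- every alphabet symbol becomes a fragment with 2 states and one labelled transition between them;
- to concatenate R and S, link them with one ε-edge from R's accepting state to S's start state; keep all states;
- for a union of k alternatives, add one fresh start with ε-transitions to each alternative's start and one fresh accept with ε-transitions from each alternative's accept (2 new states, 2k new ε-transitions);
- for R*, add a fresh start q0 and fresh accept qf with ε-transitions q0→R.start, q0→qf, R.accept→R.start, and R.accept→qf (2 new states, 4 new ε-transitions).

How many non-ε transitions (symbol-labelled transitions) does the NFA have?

9

Per subexpression:
Each of the 9 symbol leaves contributes exactly 1 symbol transition.
  zz = 2 symbol transitions
  zy = 2 symbol transitions
  (zy)* = 2 symbol transitions
  z|x = 2 symbol transitions
  (zy)*(z|x)z = 5 symbol transitions
  zz|(zy)*(z|x)z|y|x = 9 symbol transitions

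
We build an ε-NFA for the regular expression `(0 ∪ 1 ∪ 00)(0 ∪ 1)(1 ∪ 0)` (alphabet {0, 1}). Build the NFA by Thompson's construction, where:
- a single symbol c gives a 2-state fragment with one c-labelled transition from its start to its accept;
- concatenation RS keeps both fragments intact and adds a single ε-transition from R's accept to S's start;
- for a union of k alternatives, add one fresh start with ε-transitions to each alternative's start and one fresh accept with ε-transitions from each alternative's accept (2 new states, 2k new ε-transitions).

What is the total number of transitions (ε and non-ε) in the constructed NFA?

25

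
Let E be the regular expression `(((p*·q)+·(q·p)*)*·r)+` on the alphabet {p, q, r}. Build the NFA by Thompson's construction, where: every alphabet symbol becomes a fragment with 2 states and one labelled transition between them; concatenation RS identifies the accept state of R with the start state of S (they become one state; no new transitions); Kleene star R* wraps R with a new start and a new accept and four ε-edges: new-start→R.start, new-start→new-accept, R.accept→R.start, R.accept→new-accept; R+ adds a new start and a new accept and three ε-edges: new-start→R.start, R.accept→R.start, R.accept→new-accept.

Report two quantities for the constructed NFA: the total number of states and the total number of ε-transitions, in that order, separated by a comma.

16, 18

Bottom-up over the parse tree:
Each of the 5 symbol leaves contributes 2 states and 0 ε-transitions.
  p* → 4 states, 4 ε-transitions
  p*·q → 5 states, 4 ε-transitions
  (p*·q)+ → 7 states, 7 ε-transitions
  q·p → 3 states, 0 ε-transitions
  (q·p)* → 5 states, 4 ε-transitions
  (p*·q)+·(q·p)* → 11 states, 11 ε-transitions
  ((p*·q)+·(q·p)*)* → 13 states, 15 ε-transitions
  ((p*·q)+·(q·p)*)*·r → 14 states, 15 ε-transitions
  (((p*·q)+·(q·p)*)*·r)+ → 16 states, 18 ε-transitions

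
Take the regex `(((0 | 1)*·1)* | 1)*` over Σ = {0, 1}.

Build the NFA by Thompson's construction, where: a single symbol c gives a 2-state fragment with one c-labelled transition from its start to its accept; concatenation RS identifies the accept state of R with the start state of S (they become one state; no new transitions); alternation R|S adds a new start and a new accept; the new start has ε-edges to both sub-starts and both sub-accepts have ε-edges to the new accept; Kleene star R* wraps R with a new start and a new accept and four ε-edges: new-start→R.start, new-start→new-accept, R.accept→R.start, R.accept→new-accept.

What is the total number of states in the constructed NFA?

17

Recursing over subexpressions:
Each of the 4 symbol leaves contributes a 2-state fragment.
  0 | 1 : 6 states
  (0 | 1)* : 8 states
  (0 | 1)*·1 : 9 states
  ((0 | 1)*·1)* : 11 states
  ((0 | 1)*·1)* | 1 : 15 states
  (((0 | 1)*·1)* | 1)* : 17 states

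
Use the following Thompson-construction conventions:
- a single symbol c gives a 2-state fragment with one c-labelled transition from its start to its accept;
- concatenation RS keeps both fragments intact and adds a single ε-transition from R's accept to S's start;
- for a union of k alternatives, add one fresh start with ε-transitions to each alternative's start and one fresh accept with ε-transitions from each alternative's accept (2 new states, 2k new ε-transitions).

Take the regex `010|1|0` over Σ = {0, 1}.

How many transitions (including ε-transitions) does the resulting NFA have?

13

Building bottom-up:
Each of the 5 symbol leaves contributes 1 transition (1 symbol, 0 ε).
  010 → 5 transitions (3 symbol, 2 ε)
  010|1|0 → 13 transitions (5 symbol, 8 ε)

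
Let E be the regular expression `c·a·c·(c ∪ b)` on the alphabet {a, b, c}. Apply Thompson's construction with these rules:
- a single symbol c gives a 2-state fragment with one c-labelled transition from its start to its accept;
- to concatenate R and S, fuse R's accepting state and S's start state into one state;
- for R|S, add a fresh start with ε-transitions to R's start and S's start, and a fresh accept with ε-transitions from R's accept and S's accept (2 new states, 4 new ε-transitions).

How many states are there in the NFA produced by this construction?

Building bottom-up:
Each of the 5 symbol leaves contributes a 2-state fragment.
  c ∪ b = 6 states
  c·a·c·(c ∪ b) = 9 states

9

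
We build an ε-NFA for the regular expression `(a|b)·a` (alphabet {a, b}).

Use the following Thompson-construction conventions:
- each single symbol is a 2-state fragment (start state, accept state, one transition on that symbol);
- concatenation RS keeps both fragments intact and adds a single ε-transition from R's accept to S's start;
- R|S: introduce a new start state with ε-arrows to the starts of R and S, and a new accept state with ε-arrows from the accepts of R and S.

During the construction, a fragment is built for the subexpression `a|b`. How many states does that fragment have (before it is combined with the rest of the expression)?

6

Fragment for `a|b`:
Each of the 2 symbol leaves contributes a 2-state fragment.
  a|b — 6 states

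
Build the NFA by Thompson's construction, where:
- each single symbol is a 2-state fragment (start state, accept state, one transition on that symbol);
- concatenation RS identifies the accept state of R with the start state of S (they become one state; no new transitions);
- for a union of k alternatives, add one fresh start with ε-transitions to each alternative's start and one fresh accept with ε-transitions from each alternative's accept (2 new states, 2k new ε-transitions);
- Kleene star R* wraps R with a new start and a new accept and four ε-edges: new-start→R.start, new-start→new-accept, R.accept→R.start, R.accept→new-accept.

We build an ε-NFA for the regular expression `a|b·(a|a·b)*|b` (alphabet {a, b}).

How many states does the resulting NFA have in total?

Bottom-up over the parse tree:
Each of the 6 symbol leaves contributes a 2-state fragment.
  a·b = 3 states
  a|a·b = 7 states
  (a|a·b)* = 9 states
  b·(a|a·b)* = 10 states
  a|b·(a|a·b)*|b = 16 states

16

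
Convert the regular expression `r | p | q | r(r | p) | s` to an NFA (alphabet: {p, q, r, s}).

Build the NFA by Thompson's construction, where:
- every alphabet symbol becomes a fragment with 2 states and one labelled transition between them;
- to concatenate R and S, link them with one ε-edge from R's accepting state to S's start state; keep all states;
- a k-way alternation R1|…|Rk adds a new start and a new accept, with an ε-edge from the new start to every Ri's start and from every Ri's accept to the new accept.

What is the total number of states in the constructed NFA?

18

Recursing over subexpressions:
Each of the 7 symbol leaves contributes a 2-state fragment.
  r | p = 6 states
  r(r | p) = 8 states
  r | p | q | r(r | p) | s = 18 states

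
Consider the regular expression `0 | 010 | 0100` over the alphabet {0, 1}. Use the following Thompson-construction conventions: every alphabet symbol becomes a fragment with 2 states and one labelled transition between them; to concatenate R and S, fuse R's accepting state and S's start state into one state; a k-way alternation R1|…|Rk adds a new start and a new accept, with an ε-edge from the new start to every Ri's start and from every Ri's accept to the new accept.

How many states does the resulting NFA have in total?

By structural recursion:
Each of the 8 symbol leaves contributes a 2-state fragment.
  010 : 4 states
  0100 : 5 states
  0 | 010 | 0100 : 13 states

13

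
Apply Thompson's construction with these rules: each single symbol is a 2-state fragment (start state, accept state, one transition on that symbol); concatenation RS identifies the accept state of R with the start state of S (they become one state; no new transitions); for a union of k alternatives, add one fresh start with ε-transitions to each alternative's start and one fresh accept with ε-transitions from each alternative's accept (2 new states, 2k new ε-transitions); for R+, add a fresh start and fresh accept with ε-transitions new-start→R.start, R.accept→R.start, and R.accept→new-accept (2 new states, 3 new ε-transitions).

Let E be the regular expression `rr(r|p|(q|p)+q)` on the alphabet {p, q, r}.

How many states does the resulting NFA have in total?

Building bottom-up:
Each of the 7 symbol leaves contributes a 2-state fragment.
  q|p : 6 states
  (q|p)+ : 8 states
  (q|p)+q : 9 states
  r|p|(q|p)+q : 15 states
  rr(r|p|(q|p)+q) : 17 states

17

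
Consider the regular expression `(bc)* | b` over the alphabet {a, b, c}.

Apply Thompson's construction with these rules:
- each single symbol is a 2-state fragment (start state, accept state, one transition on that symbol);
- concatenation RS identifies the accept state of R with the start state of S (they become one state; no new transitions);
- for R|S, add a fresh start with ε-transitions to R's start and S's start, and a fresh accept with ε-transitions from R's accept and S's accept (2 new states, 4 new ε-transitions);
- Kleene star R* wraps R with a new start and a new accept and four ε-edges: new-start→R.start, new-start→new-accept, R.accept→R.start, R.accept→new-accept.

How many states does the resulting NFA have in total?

9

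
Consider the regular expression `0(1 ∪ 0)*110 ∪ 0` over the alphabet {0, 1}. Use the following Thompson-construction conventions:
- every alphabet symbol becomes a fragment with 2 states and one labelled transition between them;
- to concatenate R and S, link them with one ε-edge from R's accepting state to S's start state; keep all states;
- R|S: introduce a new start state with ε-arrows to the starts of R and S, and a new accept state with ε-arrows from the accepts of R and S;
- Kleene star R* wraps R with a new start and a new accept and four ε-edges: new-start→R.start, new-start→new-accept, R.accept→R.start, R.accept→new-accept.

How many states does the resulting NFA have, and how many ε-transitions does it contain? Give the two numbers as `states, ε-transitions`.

Per subexpression:
Each of the 7 symbol leaves contributes 2 states and 0 ε-transitions.
  1 ∪ 0 → 6 states, 4 ε-transitions
  (1 ∪ 0)* → 8 states, 8 ε-transitions
  0(1 ∪ 0)*110 → 16 states, 12 ε-transitions
  0(1 ∪ 0)*110 ∪ 0 → 20 states, 16 ε-transitions

20, 16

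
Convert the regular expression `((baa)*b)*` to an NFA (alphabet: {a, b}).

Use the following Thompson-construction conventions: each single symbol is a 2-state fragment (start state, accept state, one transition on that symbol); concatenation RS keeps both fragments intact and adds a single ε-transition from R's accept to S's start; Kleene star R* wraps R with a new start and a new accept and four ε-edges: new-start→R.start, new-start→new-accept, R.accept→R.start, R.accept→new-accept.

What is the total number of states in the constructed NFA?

By structural recursion:
Each of the 4 symbol leaves contributes a 2-state fragment.
  baa — 6 states
  (baa)* — 8 states
  (baa)*b — 10 states
  ((baa)*b)* — 12 states

12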